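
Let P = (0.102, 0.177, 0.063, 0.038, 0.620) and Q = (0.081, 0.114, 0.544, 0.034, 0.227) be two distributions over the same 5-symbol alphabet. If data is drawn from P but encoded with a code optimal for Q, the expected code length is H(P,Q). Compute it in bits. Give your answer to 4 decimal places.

2.4914 bits

H(P,Q) = −Σ p·log₂ q.
  −0.102·log₂(0.081) = 0.36985
  −0.177·log₂(0.114) = 0.55452
  −0.063·log₂(0.544) = 0.05533
  −0.038·log₂(0.034) = 0.18538
  −0.620·log₂(0.227) = 1.32633
H(P,Q) = 2.4914 bits.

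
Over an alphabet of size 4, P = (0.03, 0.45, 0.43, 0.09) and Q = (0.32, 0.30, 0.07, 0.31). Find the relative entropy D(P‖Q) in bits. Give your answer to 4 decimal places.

D(P‖Q) = Σ p·log₂(p/q).
  0.03·log₂(0.03/0.32) = -0.10245
  0.45·log₂(0.45/0.30) = 0.26323
  0.43·log₂(0.43/0.07) = 1.12613
  0.09·log₂(0.09/0.31) = -0.16058
D(P‖Q) = 1.1263 bits.

1.1263 bits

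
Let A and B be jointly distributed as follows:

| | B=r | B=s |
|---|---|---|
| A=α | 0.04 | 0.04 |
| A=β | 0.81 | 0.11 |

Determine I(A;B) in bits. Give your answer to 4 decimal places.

Marginals: p(A) = (0.0800, 0.9200), p(B) = (0.8500, 0.1500).
I(A;B) = H(A) + H(B) − H(A,B).
H(A) = 0.4022, H(B) = 0.6098, H(A,B) = 0.9680.
I(A;B) = 0.4022 + 0.6098 − 0.9680 = 0.0440 bits.

0.0440 bits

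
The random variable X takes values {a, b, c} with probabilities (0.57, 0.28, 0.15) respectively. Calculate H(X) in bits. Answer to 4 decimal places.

H(X) = −Σ p·log₂ p.
  −(0.57)·log₂(0.57) = 0.46225
  −(0.28)·log₂(0.28) = 0.51422
  −(0.15)·log₂(0.15) = 0.41054
Sum: 0.46225 + 0.51422 + 0.41054 = 1.3870 bits.

1.3870 bits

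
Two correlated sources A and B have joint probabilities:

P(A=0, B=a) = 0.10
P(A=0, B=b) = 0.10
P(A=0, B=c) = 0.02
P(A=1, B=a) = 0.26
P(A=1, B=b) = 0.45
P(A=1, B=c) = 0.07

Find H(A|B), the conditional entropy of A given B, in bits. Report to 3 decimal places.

Marginals: p(A) = (0.2200, 0.7800), p(B) = (0.3600, 0.5500, 0.0900).
H(A|B) = Σ p(B) · H(A|B=·).
  B=a: p=0.3600, H(A|B=a) = 0.8524
  B=b: p=0.5500, H(A|B=b) = 0.6840
  B=c: p=0.0900, H(A|B=c) = 0.7642
Weighted sum = 0.752 bits.

0.752 bits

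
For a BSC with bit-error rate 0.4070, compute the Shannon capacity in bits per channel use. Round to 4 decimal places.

Binary symmetric channel: C = 1 − h₂(ε) where h₂ is the binary entropy function.
h₂(0.4070) = −0.4070·log₂0.4070 − 0.5930·log₂0.5930 = 0.9749.
C = 1 − 0.9749 = 0.0251 bits per channel use.

0.0251 bits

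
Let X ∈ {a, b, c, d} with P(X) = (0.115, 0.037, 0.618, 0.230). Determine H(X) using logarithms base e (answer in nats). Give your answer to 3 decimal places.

H(X) = −Σ p·ln p.
  −(0.115)·ln(0.115) = 0.2487
  −(0.037)·ln(0.037) = 0.1220
  −(0.618)·ln(0.618) = 0.2974
  −(0.230)·ln(0.230) = 0.3380
Sum: 0.2487 + 0.1220 + 0.2974 + 0.3380 = 1.006 nats.

1.006 nats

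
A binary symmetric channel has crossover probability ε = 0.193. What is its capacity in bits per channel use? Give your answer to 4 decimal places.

0.2923 bits

Binary symmetric channel: C = 1 − h₂(ε) where h₂ is the binary entropy function.
h₂(0.193) = −0.193·log₂0.193 − 0.807·log₂0.807 = 0.7077.
C = 1 − 0.7077 = 0.2923 bits per channel use.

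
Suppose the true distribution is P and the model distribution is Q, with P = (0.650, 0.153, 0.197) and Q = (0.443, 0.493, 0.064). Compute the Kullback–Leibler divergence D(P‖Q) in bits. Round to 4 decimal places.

D(P‖Q) = Σ p·log₂(p/q).
  0.650·log₂(0.650/0.443) = 0.35954
  0.153·log₂(0.153/0.493) = -0.25827
  0.197·log₂(0.197/0.064) = 0.31954
D(P‖Q) = 0.4208 bits.

0.4208 bits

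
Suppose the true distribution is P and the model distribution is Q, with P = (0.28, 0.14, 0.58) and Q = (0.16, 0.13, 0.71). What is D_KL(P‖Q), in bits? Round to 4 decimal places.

0.0718 bits

D(P‖Q) = Σ p·log₂(p/q).
  0.28·log₂(0.28/0.16) = 0.22606
  0.14·log₂(0.14/0.13) = 0.01497
  0.58·log₂(0.58/0.71) = -0.16922
D(P‖Q) = 0.0718 bits.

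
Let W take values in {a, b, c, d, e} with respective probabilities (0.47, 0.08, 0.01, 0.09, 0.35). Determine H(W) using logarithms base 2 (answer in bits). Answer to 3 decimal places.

H(W) = −Σ p·log₂ p.
  −(0.47)·log₂(0.47) = 0.5120
  −(0.08)·log₂(0.08) = 0.2915
  −(0.01)·log₂(0.01) = 0.0664
  −(0.09)·log₂(0.09) = 0.3127
  −(0.35)·log₂(0.35) = 0.5301
Sum: 0.5120 + 0.2915 + 0.0664 + 0.3127 + 0.5301 = 1.713 bits.

1.713 bits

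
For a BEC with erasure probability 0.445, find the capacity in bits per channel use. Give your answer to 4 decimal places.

Binary erasure channel: capacity C = 1 − ε.
C = 1 − 0.445 = 0.5550 bits per channel use.

0.5550 bits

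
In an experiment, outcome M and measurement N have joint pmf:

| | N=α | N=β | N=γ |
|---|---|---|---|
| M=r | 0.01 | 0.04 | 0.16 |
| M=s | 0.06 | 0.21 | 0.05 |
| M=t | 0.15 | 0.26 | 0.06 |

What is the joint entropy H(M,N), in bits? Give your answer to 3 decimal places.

2.767 bits

H(M,N) = −Σ p(x,y)·log₂ p(x,y) over all 9 cells.
  cell (r,α): −0.01·log₂0.01 = 0.0664
  cell (r,β): −0.04·log₂0.04 = 0.1858
  cell (r,γ): −0.16·log₂0.16 = 0.4230
  cell (s,α): −0.06·log₂0.06 = 0.2435
  cell (s,β): −0.21·log₂0.21 = 0.4728
  cell (s,γ): −0.05·log₂0.05 = 0.2161
  cell (t,α): −0.15·log₂0.15 = 0.4105
  cell (t,β): −0.26·log₂0.26 = 0.5053
  cell (t,γ): −0.06·log₂0.06 = 0.2435
Sum = 2.767 bits.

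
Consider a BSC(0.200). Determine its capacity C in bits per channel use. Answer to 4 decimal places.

Binary symmetric channel: C = 1 − h₂(ε) where h₂ is the binary entropy function.
h₂(0.200) = −0.200·log₂0.200 − 0.800·log₂0.800 = 0.7219.
C = 1 − 0.7219 = 0.2781 bits per channel use.

0.2781 bits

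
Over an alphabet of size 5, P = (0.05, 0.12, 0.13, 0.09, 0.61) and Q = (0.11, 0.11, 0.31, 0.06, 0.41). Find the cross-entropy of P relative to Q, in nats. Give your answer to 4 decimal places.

H(P,Q) = −Σ p·ln q.
  −0.05·ln(0.11) = 0.11036
  −0.12·ln(0.11) = 0.26487
  −0.13·ln(0.31) = 0.15225
  −0.09·ln(0.06) = 0.25321
  −0.61·ln(0.41) = 0.54387
H(P,Q) = 1.3246 nats.

1.3246 nats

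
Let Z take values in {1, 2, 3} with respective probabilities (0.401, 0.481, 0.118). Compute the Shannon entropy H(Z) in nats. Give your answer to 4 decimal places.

0.9706 nats

H(Z) = −Σ p·ln p.
  −(0.401)·ln(0.401) = 0.36643
  −(0.481)·ln(0.481) = 0.35204
  −(0.118)·ln(0.118) = 0.25217
Sum: 0.36643 + 0.35204 + 0.25217 = 0.9706 nats.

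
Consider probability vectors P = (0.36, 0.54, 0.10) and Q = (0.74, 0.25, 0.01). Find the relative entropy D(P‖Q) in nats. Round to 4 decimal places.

0.3867 nats

D(P‖Q) = Σ p·ln(p/q).
  0.36·ln(0.36/0.74) = -0.25940
  0.54·ln(0.54/0.25) = 0.41586
  0.10·ln(0.10/0.01) = 0.23026
D(P‖Q) = 0.3867 nats.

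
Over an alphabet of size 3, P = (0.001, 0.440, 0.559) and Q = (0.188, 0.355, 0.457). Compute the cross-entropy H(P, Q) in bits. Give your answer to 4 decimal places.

H(P,Q) = −Σ p·log₂ q.
  −0.001·log₂(0.188) = 0.00241
  −0.440·log₂(0.355) = 0.65741
  −0.559·log₂(0.457) = 0.63152
H(P,Q) = 1.2913 bits.

1.2913 bits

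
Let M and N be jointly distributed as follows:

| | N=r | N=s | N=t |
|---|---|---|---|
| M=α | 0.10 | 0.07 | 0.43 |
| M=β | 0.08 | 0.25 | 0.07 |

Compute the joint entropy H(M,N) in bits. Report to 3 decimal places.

H(M,N) = −Σ p(x,y)·log₂ p(x,y) over all 6 cells.
  cell (α,r): −0.10·log₂0.10 = 0.3322
  cell (α,s): −0.07·log₂0.07 = 0.2686
  cell (α,t): −0.43·log₂0.43 = 0.5236
  cell (β,r): −0.08·log₂0.08 = 0.2915
  cell (β,s): −0.25·log₂0.25 = 0.5000
  cell (β,t): −0.07·log₂0.07 = 0.2686
Sum = 2.184 bits.

2.184 bits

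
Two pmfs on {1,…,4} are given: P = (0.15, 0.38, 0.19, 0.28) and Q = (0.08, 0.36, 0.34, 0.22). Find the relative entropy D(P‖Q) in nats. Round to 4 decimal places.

0.0718 nats

D(P‖Q) = Σ p·ln(p/q).
  0.15·ln(0.15/0.08) = 0.09429
  0.38·ln(0.38/0.36) = 0.02055
  0.19·ln(0.19/0.34) = -0.11057
  0.28·ln(0.28/0.22) = 0.06753
D(P‖Q) = 0.0718 nats.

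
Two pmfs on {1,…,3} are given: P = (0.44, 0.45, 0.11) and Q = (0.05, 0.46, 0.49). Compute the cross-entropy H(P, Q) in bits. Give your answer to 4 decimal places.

H(P,Q) = −Σ p·log₂ q.
  −0.44·log₂(0.05) = 1.90165
  −0.45·log₂(0.46) = 0.50413
  −0.11·log₂(0.49) = 0.11321
H(P,Q) = 2.5190 bits.

2.5190 bits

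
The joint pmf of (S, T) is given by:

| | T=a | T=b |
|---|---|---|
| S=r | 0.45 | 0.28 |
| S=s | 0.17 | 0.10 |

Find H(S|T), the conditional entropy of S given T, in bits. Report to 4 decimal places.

0.8414 bits

Chain rule: H(S|T) = H(S,T) − H(T).
Marginals: p(S) = (0.7300, 0.2700), p(T) = (0.6200, 0.3800).
H(S,T) = 1.7994 bits; H(T) = 0.9580 bits.
H(S|T) = 1.7994 − 0.9580 = 0.8414 bits.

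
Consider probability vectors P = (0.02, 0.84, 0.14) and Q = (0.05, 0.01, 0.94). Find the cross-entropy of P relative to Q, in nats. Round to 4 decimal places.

3.9369 nats

H(P,Q) = −Σ p·ln q.
  −0.02·ln(0.05) = 0.05991
  −0.84·ln(0.01) = 3.86834
  −0.14·ln(0.94) = 0.00866
H(P,Q) = 3.9369 nats.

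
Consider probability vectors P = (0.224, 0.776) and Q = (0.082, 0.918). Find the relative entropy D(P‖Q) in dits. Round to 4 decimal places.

0.0411 dits

D(P‖Q) = Σ p·log₁₀(p/q).
  0.224·log₁₀(0.224/0.082) = 0.09776
  0.776·log₁₀(0.776/0.918) = -0.05663
D(P‖Q) = 0.0411 dits.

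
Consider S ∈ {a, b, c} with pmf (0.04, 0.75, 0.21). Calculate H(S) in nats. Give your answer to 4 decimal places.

0.6723 nats

H(S) = −Σ p·ln p.
  −(0.04)·ln(0.04) = 0.12876
  −(0.75)·ln(0.75) = 0.21576
  −(0.21)·ln(0.21) = 0.32774
Sum: 0.12876 + 0.21576 + 0.32774 = 0.6723 nats.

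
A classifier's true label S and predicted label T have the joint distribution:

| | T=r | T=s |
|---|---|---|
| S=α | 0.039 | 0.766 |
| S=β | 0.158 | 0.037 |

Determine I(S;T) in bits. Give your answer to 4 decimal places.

Marginals: p(S) = (0.8050, 0.1950), p(T) = (0.1970, 0.8030).
I(S;T) = H(S) + H(T) − H(S,T).
H(S) = 0.7118, H(T) = 0.7159, H(S,T) = 1.0737.
I(S;T) = 0.7118 + 0.7159 − 1.0737 = 0.3540 bits.

0.3540 bits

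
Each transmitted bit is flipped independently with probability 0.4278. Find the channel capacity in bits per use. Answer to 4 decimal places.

Binary symmetric channel: C = 1 − h₂(ε) where h₂ is the binary entropy function.
h₂(0.4278) = −0.4278·log₂0.4278 − 0.5722·log₂0.5722 = 0.9849.
C = 1 − 0.9849 = 0.0151 bits per channel use.

0.0151 bits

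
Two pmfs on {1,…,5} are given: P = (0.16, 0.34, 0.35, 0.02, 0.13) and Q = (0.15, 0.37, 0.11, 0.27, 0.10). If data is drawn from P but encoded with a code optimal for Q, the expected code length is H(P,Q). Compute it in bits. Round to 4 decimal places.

H(P,Q) = −Σ p·log₂ q.
  −0.16·log₂(0.15) = 0.43791
  −0.34·log₂(0.37) = 0.48770
  −0.35·log₂(0.11) = 1.11455
  −0.02·log₂(0.27) = 0.03778
  −0.13·log₂(0.10) = 0.43185
H(P,Q) = 2.5098 bits.

2.5098 bits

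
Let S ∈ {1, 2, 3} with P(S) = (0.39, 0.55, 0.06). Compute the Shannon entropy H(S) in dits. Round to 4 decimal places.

H(S) = −Σ p·log₁₀ p.
  −(0.39)·log₁₀(0.39) = 0.15948
  −(0.55)·log₁₀(0.55) = 0.14280
  −(0.06)·log₁₀(0.06) = 0.07331
Sum: 0.15948 + 0.14280 + 0.07331 = 0.3756 dits.

0.3756 dits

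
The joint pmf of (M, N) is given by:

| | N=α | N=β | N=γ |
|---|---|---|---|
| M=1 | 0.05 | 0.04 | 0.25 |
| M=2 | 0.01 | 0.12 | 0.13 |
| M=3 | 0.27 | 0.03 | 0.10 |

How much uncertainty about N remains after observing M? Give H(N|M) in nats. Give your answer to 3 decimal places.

Chain rule: H(N|M) = H(M,N) − H(M).
Marginals: p(M) = (0.3400, 0.2600, 0.4000), p(N) = (0.3300, 0.1900, 0.4800).
H(M,N) = 1.8798 nats; H(M) = 1.0836 nats.
H(N|M) = 1.8798 − 1.0836 = 0.796 nats.

0.796 nats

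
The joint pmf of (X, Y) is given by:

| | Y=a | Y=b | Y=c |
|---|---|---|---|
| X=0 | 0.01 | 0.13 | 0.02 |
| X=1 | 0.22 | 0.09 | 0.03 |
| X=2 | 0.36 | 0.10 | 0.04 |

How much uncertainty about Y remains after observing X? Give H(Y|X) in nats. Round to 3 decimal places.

0.765 nats

Chain rule: H(Y|X) = H(X,Y) − H(X).
Marginals: p(X) = (0.1600, 0.3400, 0.5000), p(Y) = (0.5900, 0.3200, 0.0900).
H(X,Y) = 1.7713 nats; H(X) = 1.0066 nats.
H(Y|X) = 1.7713 − 1.0066 = 0.765 nats.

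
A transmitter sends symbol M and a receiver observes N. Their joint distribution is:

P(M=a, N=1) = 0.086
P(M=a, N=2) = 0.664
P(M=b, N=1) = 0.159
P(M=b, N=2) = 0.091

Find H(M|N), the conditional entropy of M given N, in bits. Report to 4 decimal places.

Marginals: p(M) = (0.7500, 0.2500), p(N) = (0.2450, 0.7550).
H(M|N) = Σ p(N) · H(M|N=·).
  N=1: p=0.2450, H(M|N=1) = 0.9350
  N=2: p=0.7550, H(M|N=2) = 0.5309
Weighted sum = 0.6299 bits.

0.6299 bits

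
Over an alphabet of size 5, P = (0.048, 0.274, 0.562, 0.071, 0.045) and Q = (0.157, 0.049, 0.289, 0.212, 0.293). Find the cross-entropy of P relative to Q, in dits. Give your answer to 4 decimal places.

H(P,Q) = −Σ p·log₁₀ q.
  −0.048·log₁₀(0.157) = 0.03860
  −0.274·log₁₀(0.049) = 0.35889
  −0.562·log₁₀(0.289) = 0.30298
  −0.071·log₁₀(0.212) = 0.04783
  −0.045·log₁₀(0.293) = 0.02399
H(P,Q) = 0.7723 dits.

0.7723 dits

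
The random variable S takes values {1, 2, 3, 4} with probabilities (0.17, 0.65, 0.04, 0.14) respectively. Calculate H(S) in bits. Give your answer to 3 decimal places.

1.421 bits

H(S) = −Σ p·log₂ p.
  −(0.17)·log₂(0.17) = 0.4346
  −(0.65)·log₂(0.65) = 0.4040
  −(0.04)·log₂(0.04) = 0.1858
  −(0.14)·log₂(0.14) = 0.3971
Sum: 0.4346 + 0.4040 + 0.1858 + 0.3971 = 1.421 bits.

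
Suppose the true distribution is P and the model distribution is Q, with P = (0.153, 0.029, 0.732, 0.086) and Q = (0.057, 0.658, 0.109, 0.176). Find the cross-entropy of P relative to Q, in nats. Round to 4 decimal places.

H(P,Q) = −Σ p·ln q.
  −0.153·ln(0.057) = 0.43830
  −0.029·ln(0.658) = 0.01214
  −0.732·ln(0.109) = 1.62241
  −0.086·ln(0.176) = 0.14941
H(P,Q) = 2.2223 nats.

2.2223 nats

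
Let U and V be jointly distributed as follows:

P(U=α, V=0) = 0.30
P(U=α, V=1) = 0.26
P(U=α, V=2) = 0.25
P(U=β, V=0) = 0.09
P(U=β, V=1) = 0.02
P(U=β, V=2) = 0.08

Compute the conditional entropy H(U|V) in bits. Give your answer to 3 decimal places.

0.672 bits

Chain rule: H(U|V) = H(U,V) − H(V).
Marginals: p(U) = (0.8100, 0.1900), p(V) = (0.3900, 0.2800, 0.3300).
H(U,V) = 2.2434 bits; H(V) = 1.5718 bits.
H(U|V) = 2.2434 − 1.5718 = 0.672 bits.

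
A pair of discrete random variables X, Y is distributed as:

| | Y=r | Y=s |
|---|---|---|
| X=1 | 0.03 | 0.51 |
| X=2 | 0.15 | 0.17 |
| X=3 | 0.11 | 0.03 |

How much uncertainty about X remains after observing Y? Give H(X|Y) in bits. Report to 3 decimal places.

Marginals: p(X) = (0.5400, 0.3200, 0.1400), p(Y) = (0.2900, 0.7100).
H(X|Y) = Σ p(Y) · H(X|Y=·).
  Y=r: p=0.2900, H(X|Y=r) = 1.3610
  Y=s: p=0.7100, H(X|Y=s) = 1.0295
Weighted sum = 1.126 bits.

1.126 bits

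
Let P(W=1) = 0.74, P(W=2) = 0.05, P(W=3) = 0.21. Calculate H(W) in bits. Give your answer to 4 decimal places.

H(W) = −Σ p·log₂ p.
  −(0.74)·log₂(0.74) = 0.32146
  −(0.05)·log₂(0.05) = 0.21610
  −(0.21)·log₂(0.21) = 0.47282
Sum: 0.32146 + 0.21610 + 0.47282 = 1.0104 bits.

1.0104 bits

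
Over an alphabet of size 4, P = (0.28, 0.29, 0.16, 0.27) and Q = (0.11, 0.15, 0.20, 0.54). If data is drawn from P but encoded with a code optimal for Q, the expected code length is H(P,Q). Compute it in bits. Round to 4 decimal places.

H(P,Q) = −Σ p·log₂ q.
  −0.28·log₂(0.11) = 0.89164
  −0.29·log₂(0.15) = 0.79372
  −0.16·log₂(0.20) = 0.37151
  −0.27·log₂(0.54) = 0.24002
H(P,Q) = 2.2969 bits.

2.2969 bits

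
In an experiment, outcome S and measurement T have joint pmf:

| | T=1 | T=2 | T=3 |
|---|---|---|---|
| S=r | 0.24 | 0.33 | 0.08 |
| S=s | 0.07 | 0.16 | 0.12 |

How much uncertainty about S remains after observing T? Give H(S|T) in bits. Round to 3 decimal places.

Marginals: p(S) = (0.6500, 0.3500), p(T) = (0.3100, 0.4900, 0.2000).
H(S|T) = Σ p(T) · H(S|T=·).
  T=1: p=0.3100, H(S|T=1) = 0.7706
  T=2: p=0.4900, H(S|T=2) = 0.9113
  T=3: p=0.2000, H(S|T=3) = 0.9710
Weighted sum = 0.880 bits.

0.880 bits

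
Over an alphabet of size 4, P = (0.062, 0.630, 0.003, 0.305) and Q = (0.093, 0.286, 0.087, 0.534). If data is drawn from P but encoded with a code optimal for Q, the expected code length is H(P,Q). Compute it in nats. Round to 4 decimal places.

1.1345 nats

H(P,Q) = −Σ p·ln q.
  −0.062·ln(0.093) = 0.14726
  −0.630·ln(0.286) = 0.78861
  −0.003·ln(0.087) = 0.00733
  −0.305·ln(0.534) = 0.19134
H(P,Q) = 1.1345 nats.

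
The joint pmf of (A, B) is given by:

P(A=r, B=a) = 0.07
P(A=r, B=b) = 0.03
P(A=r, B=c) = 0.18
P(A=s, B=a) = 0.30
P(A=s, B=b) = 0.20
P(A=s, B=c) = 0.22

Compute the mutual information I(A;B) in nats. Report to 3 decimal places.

0.049 nats

Marginals: p(A) = (0.2800, 0.7200), p(B) = (0.3700, 0.2300, 0.4000).
I(A;B) = H(A) + H(B) − H(A,B).
H(A) = 0.5930, H(B) = 1.0724, H(A,B) = 1.6162.
I(A;B) = 0.5930 + 1.0724 − 1.6162 = 0.049 nats.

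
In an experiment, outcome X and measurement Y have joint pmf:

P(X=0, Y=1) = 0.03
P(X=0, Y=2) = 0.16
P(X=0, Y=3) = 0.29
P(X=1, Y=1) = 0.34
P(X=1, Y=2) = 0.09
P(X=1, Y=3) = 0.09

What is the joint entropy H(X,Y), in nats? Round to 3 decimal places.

1.558 nats

H(X,Y) = −Σ p(x,y)·ln p(x,y) over all 6 cells.
  cell (0,1): −0.03·ln0.03 = 0.1052
  cell (0,2): −0.16·ln0.16 = 0.2932
  cell (0,3): −0.29·ln0.29 = 0.3590
  cell (1,1): −0.34·ln0.34 = 0.3668
  cell (1,2): −0.09·ln0.09 = 0.2167
  cell (1,3): −0.09·ln0.09 = 0.2167
Sum = 1.558 nats.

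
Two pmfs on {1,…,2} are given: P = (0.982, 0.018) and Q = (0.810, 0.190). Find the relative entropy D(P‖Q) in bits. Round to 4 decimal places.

0.2116 bits

D(P‖Q) = Σ p·log₂(p/q).
  0.982·log₂(0.982/0.810) = 0.27280
  0.018·log₂(0.018/0.190) = -0.06120
D(P‖Q) = 0.2116 bits.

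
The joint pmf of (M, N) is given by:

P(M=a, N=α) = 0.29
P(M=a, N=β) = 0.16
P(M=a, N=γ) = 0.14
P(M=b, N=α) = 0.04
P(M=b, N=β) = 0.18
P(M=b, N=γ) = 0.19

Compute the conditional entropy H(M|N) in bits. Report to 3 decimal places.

0.840 bits

Chain rule: H(M|N) = H(M,N) − H(N).
Marginals: p(M) = (0.5900, 0.4100), p(N) = (0.3300, 0.3400, 0.3300).
H(M,N) = 2.4243 bits; H(N) = 1.5848 bits.
H(M|N) = 2.4243 − 1.5848 = 0.840 bits.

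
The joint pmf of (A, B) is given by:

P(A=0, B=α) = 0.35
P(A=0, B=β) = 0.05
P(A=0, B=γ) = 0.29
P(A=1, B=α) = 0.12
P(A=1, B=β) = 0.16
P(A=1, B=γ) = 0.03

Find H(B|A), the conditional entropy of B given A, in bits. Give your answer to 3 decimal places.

Marginals: p(A) = (0.6900, 0.3100), p(B) = (0.4700, 0.2100, 0.3200).
H(B|A) = Σ p(A) · H(B|A=·).
  A=0: p=0.6900, H(B|A=0) = 1.2967
  A=1: p=0.3100, H(B|A=1) = 1.3486
Weighted sum = 1.313 bits.

1.313 bits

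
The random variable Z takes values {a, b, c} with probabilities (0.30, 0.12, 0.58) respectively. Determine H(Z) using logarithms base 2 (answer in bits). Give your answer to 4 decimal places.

1.3440 bits

H(Z) = −Σ p·log₂ p.
  −(0.30)·log₂(0.30) = 0.52109
  −(0.12)·log₂(0.12) = 0.36707
  −(0.58)·log₂(0.58) = 0.45581
Sum: 0.52109 + 0.36707 + 0.45581 = 1.3440 bits.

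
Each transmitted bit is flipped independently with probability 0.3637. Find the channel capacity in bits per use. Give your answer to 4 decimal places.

Binary symmetric channel: C = 1 − h₂(ε) where h₂ is the binary entropy function.
h₂(0.3637) = −0.3637·log₂0.3637 − 0.6363·log₂0.6363 = 0.9457.
C = 1 − 0.9457 = 0.0543 bits per channel use.

0.0543 bits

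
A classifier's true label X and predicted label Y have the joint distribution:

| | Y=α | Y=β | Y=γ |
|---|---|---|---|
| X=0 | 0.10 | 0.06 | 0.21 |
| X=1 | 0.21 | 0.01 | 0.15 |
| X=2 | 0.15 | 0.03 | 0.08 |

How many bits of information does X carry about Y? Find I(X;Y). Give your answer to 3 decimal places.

Marginals: p(X) = (0.3700, 0.3700, 0.2600), p(Y) = (0.4600, 0.1000, 0.4400).
I(X;Y) = Σ p(x,y)·log₂[p(x,y)/(p(x)p(y))].
  (0,α): 0.10·log₂(0.5875) = -0.0767
  (0,β): 0.06·log₂(1.6216) = 0.0418
  (0,γ): 0.21·log₂(1.2899) = 0.0771
  (1,α): 0.21·log₂(1.2338) = 0.0637
  (1,β): 0.01·log₂(0.2703) = -0.0189
  (1,γ): 0.15·log₂(0.9214) = -0.0177
  (2,α): 0.15·log₂(1.2542) = 0.0490
  (2,β): 0.03·log₂(1.1538) = 0.0062
  (2,γ): 0.08·log₂(0.6993) = -0.0413
Sum = 0.083 bits.

0.083 bits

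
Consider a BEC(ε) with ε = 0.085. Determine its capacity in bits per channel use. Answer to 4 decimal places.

0.9150 bits

Binary erasure channel: capacity C = 1 − ε.
C = 1 − 0.085 = 0.9150 bits per channel use.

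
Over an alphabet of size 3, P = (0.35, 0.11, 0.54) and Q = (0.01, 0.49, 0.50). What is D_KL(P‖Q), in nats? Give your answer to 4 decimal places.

1.1216 nats

D(P‖Q) = Σ p·ln(p/q).
  0.35·ln(0.35/0.01) = 1.24437
  0.11·ln(0.11/0.49) = -0.16433
  0.54·ln(0.54/0.50) = 0.04156
D(P‖Q) = 1.1216 nats.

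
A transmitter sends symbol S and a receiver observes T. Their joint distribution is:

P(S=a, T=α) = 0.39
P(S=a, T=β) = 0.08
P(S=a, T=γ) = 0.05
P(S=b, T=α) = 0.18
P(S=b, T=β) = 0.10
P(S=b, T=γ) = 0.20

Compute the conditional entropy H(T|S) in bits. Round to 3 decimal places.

1.280 bits

Marginals: p(S) = (0.5200, 0.4800), p(T) = (0.5700, 0.1800, 0.2500).
H(T|S) = Σ p(S) · H(T|S=·).
  S=a: p=0.5200, H(T|S=a) = 1.0516
  S=b: p=0.4800, H(T|S=b) = 1.5284
Weighted sum = 1.280 bits.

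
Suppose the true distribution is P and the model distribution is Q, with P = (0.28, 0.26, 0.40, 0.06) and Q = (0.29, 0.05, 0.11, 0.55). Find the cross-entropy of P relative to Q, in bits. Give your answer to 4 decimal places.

H(P,Q) = −Σ p·log₂ q.
  −0.28·log₂(0.29) = 0.50005
  −0.26·log₂(0.05) = 1.12370
  −0.40·log₂(0.11) = 1.27377
  −0.06·log₂(0.55) = 0.05175
H(P,Q) = 2.9493 bits.

2.9493 bits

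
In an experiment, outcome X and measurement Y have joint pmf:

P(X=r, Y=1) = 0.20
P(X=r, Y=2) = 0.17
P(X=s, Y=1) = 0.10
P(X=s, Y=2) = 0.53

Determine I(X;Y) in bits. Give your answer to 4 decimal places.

0.1154 bits

Marginals: p(X) = (0.3700, 0.6300), p(Y) = (0.3000, 0.7000).
I(X;Y) = H(X) + H(Y) − H(X,Y).
H(X) = 0.9507, H(Y) = 0.8813, H(X,Y) = 1.7166.
I(X;Y) = 0.9507 + 0.8813 − 1.7166 = 0.1154 bits.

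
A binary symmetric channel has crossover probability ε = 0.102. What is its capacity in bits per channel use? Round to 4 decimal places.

Binary symmetric channel: C = 1 − h₂(ε) where h₂ is the binary entropy function.
h₂(0.102) = −0.102·log₂0.102 − 0.898·log₂0.898 = 0.4753.
C = 1 − 0.4753 = 0.5247 bits per channel use.

0.5247 bits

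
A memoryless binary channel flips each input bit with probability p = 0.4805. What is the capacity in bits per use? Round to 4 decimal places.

Binary symmetric channel: C = 1 − h₂(ε) where h₂ is the binary entropy function.
h₂(0.4805) = −0.4805·log₂0.4805 − 0.5195·log₂0.5195 = 0.9989.
C = 1 − 0.9989 = 0.0011 bits per channel use.

0.0011 bits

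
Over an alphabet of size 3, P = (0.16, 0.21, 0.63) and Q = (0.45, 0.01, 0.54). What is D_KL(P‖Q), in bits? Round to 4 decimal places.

D(P‖Q) = Σ p·log₂(p/q).
  0.16·log₂(0.16/0.45) = -0.23870
  0.21·log₂(0.21/0.01) = 0.92239
  0.63·log₂(0.63/0.54) = 0.14011
D(P‖Q) = 0.8238 bits.

0.8238 bits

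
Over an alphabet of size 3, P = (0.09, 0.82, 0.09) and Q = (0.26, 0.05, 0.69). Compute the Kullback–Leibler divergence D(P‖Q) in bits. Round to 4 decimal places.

2.9070 bits

D(P‖Q) = Σ p·log₂(p/q).
  0.09·log₂(0.09/0.26) = -0.13775
  0.82·log₂(0.82/0.05) = 3.30921
  0.09·log₂(0.09/0.69) = -0.26447
D(P‖Q) = 2.9070 bits.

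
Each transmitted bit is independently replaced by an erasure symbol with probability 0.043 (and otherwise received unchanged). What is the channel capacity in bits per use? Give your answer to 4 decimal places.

0.9570 bits

Binary erasure channel: capacity C = 1 − ε.
C = 1 − 0.043 = 0.9570 bits per channel use.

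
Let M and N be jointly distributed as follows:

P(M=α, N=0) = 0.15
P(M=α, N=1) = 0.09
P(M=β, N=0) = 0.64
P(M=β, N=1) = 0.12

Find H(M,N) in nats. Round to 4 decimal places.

H(M,N) = −Σ p(x,y)·ln p(x,y) over all 4 cells.
  cell (α,0): −0.15·ln0.15 = 0.28457
  cell (α,1): −0.09·ln0.09 = 0.21672
  cell (β,0): −0.64·ln0.64 = 0.28562
  cell (β,1): −0.12·ln0.12 = 0.25443
Sum = 1.0413 nats.

1.0413 nats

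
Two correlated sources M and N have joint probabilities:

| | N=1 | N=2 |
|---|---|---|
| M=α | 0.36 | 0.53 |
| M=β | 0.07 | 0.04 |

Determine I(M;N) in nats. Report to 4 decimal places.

0.0106 nats

Marginals: p(M) = (0.8900, 0.1100), p(N) = (0.4300, 0.5700).
I(M;N) = Σ p(x,y)·ln[p(x,y)/(p(x)p(y))].
  (α,1): 0.36·ln(0.9407) = -0.02201
  (α,2): 0.53·ln(1.0447) = 0.02320
  (β,1): 0.07·ln(1.4799) = 0.02744
  (β,2): 0.04·ln(0.6380) = -0.01798
Sum = 0.0106 nats.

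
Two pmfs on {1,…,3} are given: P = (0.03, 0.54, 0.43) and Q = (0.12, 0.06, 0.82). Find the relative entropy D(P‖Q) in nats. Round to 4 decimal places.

D(P‖Q) = Σ p·ln(p/q).
  0.03·ln(0.03/0.12) = -0.04159
  0.54·ln(0.54/0.06) = 1.18650
  0.43·ln(0.43/0.82) = -0.27757
D(P‖Q) = 0.8673 nats.

0.8673 nats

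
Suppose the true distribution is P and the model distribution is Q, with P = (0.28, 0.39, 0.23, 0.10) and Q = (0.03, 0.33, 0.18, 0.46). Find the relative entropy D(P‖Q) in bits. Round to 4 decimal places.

0.8574 bits

D(P‖Q) = Σ p·log₂(p/q).
  0.28·log₂(0.28/0.03) = 0.90227
  0.39·log₂(0.39/0.33) = 0.09399
  0.23·log₂(0.23/0.18) = 0.08134
  0.10·log₂(0.10/0.46) = -0.22016
D(P‖Q) = 0.8574 bits.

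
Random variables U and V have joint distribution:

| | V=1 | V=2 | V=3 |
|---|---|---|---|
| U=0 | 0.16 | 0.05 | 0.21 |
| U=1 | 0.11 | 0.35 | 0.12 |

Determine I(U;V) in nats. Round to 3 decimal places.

Marginals: p(U) = (0.4200, 0.5800), p(V) = (0.2700, 0.4000, 0.3300).
I(U;V) = Σ p(x,y)·ln[p(x,y)/(p(x)p(y))].
  (0,1): 0.16·ln(1.4109) = 0.0551
  (0,2): 0.05·ln(0.2976) = -0.0606
  (0,3): 0.21·ln(1.5152) = 0.0873
  (1,1): 0.11·ln(0.7024) = -0.0389
  (1,2): 0.35·ln(1.5086) = 0.1439
  (1,3): 0.12·ln(0.6270) = -0.0560
Sum = 0.131 nats.

0.131 nats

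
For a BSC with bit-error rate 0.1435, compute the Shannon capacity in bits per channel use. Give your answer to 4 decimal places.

0.4067 bits

Binary symmetric channel: C = 1 − h₂(ε) where h₂ is the binary entropy function.
h₂(0.1435) = −0.1435·log₂0.1435 − 0.8565·log₂0.8565 = 0.5933.
C = 1 − 0.5933 = 0.4067 bits per channel use.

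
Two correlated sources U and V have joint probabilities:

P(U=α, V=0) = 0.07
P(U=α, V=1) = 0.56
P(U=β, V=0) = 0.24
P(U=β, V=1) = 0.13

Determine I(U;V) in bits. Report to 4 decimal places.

Marginals: p(U) = (0.6300, 0.3700), p(V) = (0.3100, 0.6900).
I(U;V) = Σ p(x,y)·log₂[p(x,y)/(p(x)p(y))].
  (α,0): 0.07·log₂(0.3584) = -0.10362
  (α,1): 0.56·log₂(1.2882) = 0.20463
  (β,0): 0.24·log₂(2.0924) = 0.25564
  (β,1): 0.13·log₂(0.5092) = -0.12658
Sum = 0.2301 bits.

0.2301 bits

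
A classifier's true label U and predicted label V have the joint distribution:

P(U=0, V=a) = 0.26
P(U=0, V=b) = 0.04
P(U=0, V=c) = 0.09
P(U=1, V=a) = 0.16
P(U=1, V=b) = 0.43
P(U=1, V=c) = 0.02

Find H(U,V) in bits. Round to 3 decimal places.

2.063 bits

H(U,V) = −Σ p(x,y)·log₂ p(x,y) over all 6 cells.
  cell (0,a): −0.26·log₂0.26 = 0.5053
  cell (0,b): −0.04·log₂0.04 = 0.1858
  cell (0,c): −0.09·log₂0.09 = 0.3127
  cell (1,a): −0.16·log₂0.16 = 0.4230
  cell (1,b): −0.43·log₂0.43 = 0.5236
  cell (1,c): −0.02·log₂0.02 = 0.1129
Sum = 2.063 bits.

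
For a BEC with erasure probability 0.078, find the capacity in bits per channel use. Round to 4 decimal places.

Binary erasure channel: capacity C = 1 − ε.
C = 1 − 0.078 = 0.9220 bits per channel use.

0.9220 bits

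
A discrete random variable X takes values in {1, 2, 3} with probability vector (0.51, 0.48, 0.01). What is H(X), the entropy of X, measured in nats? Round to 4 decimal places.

H(X) = −Σ p·ln p.
  −(0.51)·ln(0.51) = 0.34341
  −(0.48)·ln(0.48) = 0.35231
  −(0.01)·ln(0.01) = 0.04605
Sum: 0.34341 + 0.35231 + 0.04605 = 0.7418 nats.

0.7418 nats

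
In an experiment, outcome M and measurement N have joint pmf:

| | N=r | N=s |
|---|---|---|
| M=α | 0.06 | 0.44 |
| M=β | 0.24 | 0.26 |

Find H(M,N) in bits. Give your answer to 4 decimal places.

1.7641 bits

H(M,N) = −Σ p(x,y)·log₂ p(x,y) over all 4 cells.
  cell (α,r): −0.06·log₂0.06 = 0.24353
  cell (α,s): −0.44·log₂0.44 = 0.52115
  cell (β,r): −0.24·log₂0.24 = 0.49413
  cell (β,s): −0.26·log₂0.26 = 0.50529
Sum = 1.7641 bits.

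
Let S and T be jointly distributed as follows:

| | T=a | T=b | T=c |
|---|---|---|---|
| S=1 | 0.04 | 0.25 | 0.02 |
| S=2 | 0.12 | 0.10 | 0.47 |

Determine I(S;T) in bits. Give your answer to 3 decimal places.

Marginals: p(S) = (0.3100, 0.6900), p(T) = (0.1600, 0.3500, 0.4900).
I(S;T) = H(S) + H(T) − H(S,T).
H(S) = 0.8932, H(T) = 1.4574, H(S,T) = 2.0098.
I(S;T) = 0.8932 + 1.4574 − 2.0098 = 0.341 bits.

0.341 bits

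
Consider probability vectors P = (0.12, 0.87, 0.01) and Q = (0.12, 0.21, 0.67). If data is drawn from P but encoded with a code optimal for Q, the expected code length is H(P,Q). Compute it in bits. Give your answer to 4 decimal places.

2.3317 bits

H(P,Q) = −Σ p·log₂ q.
  −0.12·log₂(0.12) = 0.36707
  −0.87·log₂(0.21) = 1.95884
  −0.01·log₂(0.67) = 0.00578
H(P,Q) = 2.3317 bits.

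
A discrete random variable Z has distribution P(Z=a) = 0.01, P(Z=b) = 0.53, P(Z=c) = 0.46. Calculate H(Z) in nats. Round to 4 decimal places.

0.7397 nats

H(Z) = −Σ p·ln p.
  −(0.01)·ln(0.01) = 0.04605
  −(0.53)·ln(0.53) = 0.33649
  −(0.46)·ln(0.46) = 0.35720
Sum: 0.04605 + 0.33649 + 0.35720 = 0.7397 nats.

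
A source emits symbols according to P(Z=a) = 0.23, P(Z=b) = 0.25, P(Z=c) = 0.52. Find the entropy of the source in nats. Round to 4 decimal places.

1.0246 nats

H(Z) = −Σ p·ln p.
  −(0.23)·ln(0.23) = 0.33803
  −(0.25)·ln(0.25) = 0.34657
  −(0.52)·ln(0.52) = 0.34004
Sum: 0.33803 + 0.34657 + 0.34004 = 1.0246 nats.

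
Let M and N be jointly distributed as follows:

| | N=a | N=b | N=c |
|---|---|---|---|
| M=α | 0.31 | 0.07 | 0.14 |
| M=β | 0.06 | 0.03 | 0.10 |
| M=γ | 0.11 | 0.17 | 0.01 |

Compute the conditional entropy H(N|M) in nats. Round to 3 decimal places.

0.904 nats

Marginals: p(M) = (0.5200, 0.1900, 0.2900), p(N) = (0.4800, 0.2700, 0.2500).
H(N|M) = Σ p(M) · H(N|M=·).
  M=α: p=0.5200, H(N|M=α) = 0.9316
  M=β: p=0.1900, H(N|M=β) = 0.9933
  M=γ: p=0.2900, H(N|M=γ) = 0.7969
Weighted sum = 0.904 nats.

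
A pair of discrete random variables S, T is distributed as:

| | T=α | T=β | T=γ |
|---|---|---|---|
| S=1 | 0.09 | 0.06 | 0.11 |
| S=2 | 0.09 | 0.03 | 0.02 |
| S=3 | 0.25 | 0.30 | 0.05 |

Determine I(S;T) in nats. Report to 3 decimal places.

Marginals: p(S) = (0.2600, 0.1400, 0.6000), p(T) = (0.4300, 0.3900, 0.1800).
I(S;T) = Σ p(x,y)·ln[p(x,y)/(p(x)p(y))].
  (1,α): 0.09·ln(0.8050) = -0.0195
  (1,β): 0.06·ln(0.5917) = -0.0315
  (1,γ): 0.11·ln(2.3504) = 0.0940
  (2,α): 0.09·ln(1.4950) = 0.0362
  (2,β): 0.03·ln(0.5495) = -0.0180
  (2,γ): 0.02·ln(0.7937) = -0.0046
  (3,α): 0.25·ln(0.9690) = -0.0079
  (3,β): 0.30·ln(1.2821) = 0.0745
  (3,γ): 0.05·ln(0.4630) = -0.0385
Sum = 0.085 nats.

0.085 nats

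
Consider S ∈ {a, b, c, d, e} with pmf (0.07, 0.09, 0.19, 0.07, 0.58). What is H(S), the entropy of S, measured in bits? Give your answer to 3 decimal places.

H(S) = −Σ p·log₂ p.
  −(0.07)·log₂(0.07) = 0.2686
  −(0.09)·log₂(0.09) = 0.3127
  −(0.19)·log₂(0.19) = 0.4552
  −(0.07)·log₂(0.07) = 0.2686
  −(0.58)·log₂(0.58) = 0.4558
Sum: 0.2686 + 0.3127 + 0.4552 + 0.2686 + 0.4558 = 1.761 bits.

1.761 bits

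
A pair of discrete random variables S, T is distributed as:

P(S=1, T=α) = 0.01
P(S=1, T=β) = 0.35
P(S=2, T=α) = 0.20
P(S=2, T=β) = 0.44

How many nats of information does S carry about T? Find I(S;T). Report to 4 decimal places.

Marginals: p(S) = (0.3600, 0.6400), p(T) = (0.2100, 0.7900).
I(S;T) = Σ p(x,y)·ln[p(x,y)/(p(x)p(y))].
  (1,α): 0.01·ln(0.1323) = -0.02023
  (1,β): 0.35·ln(1.2307) = 0.07264
  (2,α): 0.20·ln(1.4881) = 0.07950
  (2,β): 0.44·ln(0.8703) = -0.06115
Sum = 0.0708 nats.

0.0708 nats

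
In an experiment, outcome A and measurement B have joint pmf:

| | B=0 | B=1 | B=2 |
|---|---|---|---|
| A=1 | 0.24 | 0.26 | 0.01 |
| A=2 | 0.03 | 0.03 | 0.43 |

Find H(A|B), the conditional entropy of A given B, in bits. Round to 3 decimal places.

Marginals: p(A) = (0.5100, 0.4900), p(B) = (0.2700, 0.2900, 0.4400).
H(A|B) = Σ p(B) · H(A|B=·).
  B=0: p=0.2700, H(A|B=0) = 0.5033
  B=1: p=0.2900, H(A|B=1) = 0.4798
  B=2: p=0.4400, H(A|B=2) = 0.1565
Weighted sum = 0.344 bits.

0.344 bits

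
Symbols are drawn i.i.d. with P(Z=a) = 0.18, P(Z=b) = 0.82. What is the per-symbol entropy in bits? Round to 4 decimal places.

H(Z) = −Σ p·log₂ p.
  −(0.18)·log₂(0.18) = 0.44531
  −(0.82)·log₂(0.82) = 0.23477
Sum: 0.44531 + 0.23477 = 0.6801 bits.

0.6801 bits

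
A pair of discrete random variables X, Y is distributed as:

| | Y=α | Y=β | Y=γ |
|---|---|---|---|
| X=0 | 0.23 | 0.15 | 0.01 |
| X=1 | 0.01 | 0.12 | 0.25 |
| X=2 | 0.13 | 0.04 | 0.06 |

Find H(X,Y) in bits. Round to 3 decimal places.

2.710 bits

H(X,Y) = −Σ p(x,y)·log₂ p(x,y) over all 9 cells.
  cell (0,α): −0.23·log₂0.23 = 0.4877
  cell (0,β): −0.15·log₂0.15 = 0.4105
  cell (0,γ): −0.01·log₂0.01 = 0.0664
  cell (1,α): −0.01·log₂0.01 = 0.0664
  cell (1,β): −0.12·log₂0.12 = 0.3671
  cell (1,γ): −0.25·log₂0.25 = 0.5000
  cell (2,α): −0.13·log₂0.13 = 0.3826
  cell (2,β): −0.04·log₂0.04 = 0.1858
  cell (2,γ): −0.06·log₂0.06 = 0.2435
Sum = 2.710 bits.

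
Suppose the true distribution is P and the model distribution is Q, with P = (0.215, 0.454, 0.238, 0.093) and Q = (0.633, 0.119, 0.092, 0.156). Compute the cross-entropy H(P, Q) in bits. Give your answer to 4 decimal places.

H(P,Q) = −Σ p·log₂ q.
  −0.215·log₂(0.633) = 0.14184
  −0.454·log₂(0.119) = 1.39422
  −0.238·log₂(0.092) = 0.81925
  −0.093·log₂(0.156) = 0.24928
H(P,Q) = 2.6046 bits.

2.6046 bits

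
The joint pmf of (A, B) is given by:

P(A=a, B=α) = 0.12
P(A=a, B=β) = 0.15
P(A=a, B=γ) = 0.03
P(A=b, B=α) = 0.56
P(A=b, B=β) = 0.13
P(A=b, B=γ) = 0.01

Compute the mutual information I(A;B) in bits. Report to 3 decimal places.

0.113 bits

Marginals: p(A) = (0.3000, 0.7000), p(B) = (0.6800, 0.2800, 0.0400).
I(A;B) = Σ p(x,y)·log₂[p(x,y)/(p(x)p(y))].
  (a,α): 0.12·log₂(0.5882) = -0.0919
  (a,β): 0.15·log₂(1.7857) = 0.1255
  (a,γ): 0.03·log₂(2.5000) = 0.0397
  (b,α): 0.56·log₂(1.1765) = 0.1313
  (b,β): 0.13·log₂(0.6633) = -0.0770
  (b,γ): 0.01·log₂(0.3571) = -0.0149
Sum = 0.113 bits.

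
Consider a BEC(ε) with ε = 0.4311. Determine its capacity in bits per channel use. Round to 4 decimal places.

Binary erasure channel: capacity C = 1 − ε.
C = 1 − 0.4311 = 0.5689 bits per channel use.

0.5689 bits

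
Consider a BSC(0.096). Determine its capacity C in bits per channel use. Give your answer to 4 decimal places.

0.5438 bits

Binary symmetric channel: C = 1 − h₂(ε) where h₂ is the binary entropy function.
h₂(0.096) = −0.096·log₂0.096 − 0.904·log₂0.904 = 0.4562.
C = 1 − 0.4562 = 0.5438 bits per channel use.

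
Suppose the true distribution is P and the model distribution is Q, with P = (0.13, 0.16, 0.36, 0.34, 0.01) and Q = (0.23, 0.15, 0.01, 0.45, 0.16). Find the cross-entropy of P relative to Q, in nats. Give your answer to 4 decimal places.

2.4423 nats

H(P,Q) = −Σ p·ln q.
  −0.13·ln(0.23) = 0.19106
  −0.16·ln(0.15) = 0.30354
  −0.36·ln(0.01) = 1.65786
  −0.34·ln(0.45) = 0.27149
  −0.01·ln(0.16) = 0.01833
H(P,Q) = 2.4423 nats.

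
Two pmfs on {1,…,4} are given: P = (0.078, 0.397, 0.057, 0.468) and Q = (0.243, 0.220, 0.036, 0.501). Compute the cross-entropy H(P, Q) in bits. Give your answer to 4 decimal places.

H(P,Q) = −Σ p·log₂ q.
  −0.078·log₂(0.243) = 0.15920
  −0.397·log₂(0.220) = 0.86722
  −0.057·log₂(0.036) = 0.27336
  −0.468·log₂(0.501) = 0.46665
H(P,Q) = 1.7664 bits.

1.7664 bits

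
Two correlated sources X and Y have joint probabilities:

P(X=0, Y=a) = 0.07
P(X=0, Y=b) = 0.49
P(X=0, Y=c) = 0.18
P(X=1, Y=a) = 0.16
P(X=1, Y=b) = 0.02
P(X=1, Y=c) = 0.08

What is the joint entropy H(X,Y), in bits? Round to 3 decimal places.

H(X,Y) = −Σ p(x,y)·log₂ p(x,y) over all 6 cells.
  cell (0,a): −0.07·log₂0.07 = 0.2686
  cell (0,b): −0.49·log₂0.49 = 0.5043
  cell (0,c): −0.18·log₂0.18 = 0.4453
  cell (1,a): −0.16·log₂0.16 = 0.4230
  cell (1,b): −0.02·log₂0.02 = 0.1129
  cell (1,c): −0.08·log₂0.08 = 0.2915
Sum = 2.046 bits.

2.046 bits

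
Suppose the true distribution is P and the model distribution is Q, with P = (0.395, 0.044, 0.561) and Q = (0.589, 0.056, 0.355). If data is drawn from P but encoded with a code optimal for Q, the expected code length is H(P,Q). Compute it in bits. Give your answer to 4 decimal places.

1.3228 bits

H(P,Q) = −Σ p·log₂ q.
  −0.395·log₂(0.589) = 0.30165
  −0.044·log₂(0.056) = 0.18297
  −0.561·log₂(0.355) = 0.83820
H(P,Q) = 1.3228 bits.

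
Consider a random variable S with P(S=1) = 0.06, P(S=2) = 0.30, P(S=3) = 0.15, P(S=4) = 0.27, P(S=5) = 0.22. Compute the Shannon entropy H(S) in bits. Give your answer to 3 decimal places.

H(S) = −Σ p·log₂ p.
  −(0.06)·log₂(0.06) = 0.2435
  −(0.30)·log₂(0.30) = 0.5211
  −(0.15)·log₂(0.15) = 0.4105
  −(0.27)·log₂(0.27) = 0.5100
  −(0.22)·log₂(0.22) = 0.4806
Sum: 0.2435 + 0.5211 + 0.4105 + 0.5100 + 0.4806 = 2.166 bits.

2.166 bits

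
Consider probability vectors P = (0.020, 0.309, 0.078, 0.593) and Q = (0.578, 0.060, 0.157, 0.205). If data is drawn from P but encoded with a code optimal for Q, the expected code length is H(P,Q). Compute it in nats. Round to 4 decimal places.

1.9645 nats

H(P,Q) = −Σ p·ln q.
  −0.020·ln(0.578) = 0.01096
  −0.309·ln(0.060) = 0.86934
  −0.078·ln(0.157) = 0.14442
  −0.593·ln(0.205) = 0.93975
H(P,Q) = 1.9645 nats.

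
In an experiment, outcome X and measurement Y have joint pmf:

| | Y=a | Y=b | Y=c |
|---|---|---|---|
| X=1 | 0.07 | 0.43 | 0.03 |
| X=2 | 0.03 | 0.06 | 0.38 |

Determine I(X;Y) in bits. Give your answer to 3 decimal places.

Marginals: p(X) = (0.5300, 0.4700), p(Y) = (0.1000, 0.4900, 0.4100).
I(X;Y) = Σ p(x,y)·log₂[p(x,y)/(p(x)p(y))].
  (1,a): 0.07·log₂(1.3208) = 0.0281
  (1,b): 0.43·log₂(1.6558) = 0.3128
  (1,c): 0.03·log₂(0.1381) = -0.0857
  (2,a): 0.03·log₂(0.6383) = -0.0194
  (2,b): 0.06·log₂(0.2605) = -0.1164
  (2,c): 0.38·log₂(1.9720) = 0.3723
Sum = 0.492 bits.

0.492 bits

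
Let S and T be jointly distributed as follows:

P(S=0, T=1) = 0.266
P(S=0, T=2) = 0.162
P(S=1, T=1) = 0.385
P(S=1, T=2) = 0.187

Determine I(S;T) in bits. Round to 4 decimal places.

Marginals: p(S) = (0.4280, 0.5720), p(T) = (0.6510, 0.3490).
I(S;T) = H(S) + H(T) − H(S,T).
H(S) = 0.9850, H(T) = 0.9332, H(S,T) = 1.9161.
I(S;T) = 0.9850 + 0.9332 − 1.9161 = 0.0021 bits.

0.0021 bits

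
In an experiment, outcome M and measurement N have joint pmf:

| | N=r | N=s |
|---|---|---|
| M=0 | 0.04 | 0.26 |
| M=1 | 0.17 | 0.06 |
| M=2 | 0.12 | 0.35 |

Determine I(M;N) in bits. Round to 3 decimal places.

0.169 bits

Marginals: p(M) = (0.3000, 0.2300, 0.4700), p(N) = (0.3300, 0.6700).
I(M;N) = H(M) + H(N) − H(M,N).
H(M) = 1.5207, H(N) = 0.9149, H(M,N) = 2.2663.
I(M;N) = 1.5207 + 0.9149 − 2.2663 = 0.169 bits.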